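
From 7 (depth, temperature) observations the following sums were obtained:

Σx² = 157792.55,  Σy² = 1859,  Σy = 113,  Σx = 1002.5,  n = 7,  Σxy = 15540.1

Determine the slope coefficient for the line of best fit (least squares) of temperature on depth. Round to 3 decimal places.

-0.045

Sxx = Σx² − (Σx)²/n = 157792.55 − 143572.321429 = 14220.228571
Sxy = Σxy − (Σx)(Σy)/n = 15540.1 − 16183.214286 = -643.114286
b = Sxy/Sxx = -643.114286/14220.228571 = -0.045225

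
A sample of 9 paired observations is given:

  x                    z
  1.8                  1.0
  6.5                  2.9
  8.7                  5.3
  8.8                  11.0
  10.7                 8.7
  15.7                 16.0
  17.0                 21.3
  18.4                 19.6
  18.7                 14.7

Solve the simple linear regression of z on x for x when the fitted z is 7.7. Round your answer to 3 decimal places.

n = 9, Σx = 106.3, Σy = 100.5, Σxy = 1505.48, Σx² = 1536.85
Sxx = Σx² − (Σx)²/n = 1536.85 − 1255.521111 = 281.328889
Sxy = Σxy − (Σx)(Σy)/n = 1505.48 − 1187.016667 = 318.463333
b = Sxy/Sxx = 318.463333/281.328889 = 1.131997
a = ȳ − b·x̄ = 11.166667 − 1.131997·11.811111 = -2.203470
Set a + b·x = 7.7: x = (7.7 − (-2.203470)) / 1.131997 = 8.748675

8.749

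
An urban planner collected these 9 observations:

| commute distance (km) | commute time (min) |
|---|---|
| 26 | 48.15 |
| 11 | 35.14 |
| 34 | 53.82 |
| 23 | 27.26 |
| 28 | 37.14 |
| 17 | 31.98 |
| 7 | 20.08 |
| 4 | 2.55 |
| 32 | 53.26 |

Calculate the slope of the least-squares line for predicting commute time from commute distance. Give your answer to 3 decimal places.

1.326

n = 9, Σx = 182, Σy = 309.38, Σxy = 7533.96, Σx² = 4644
Sxx = Σx² − (Σx)²/n = 4644 − 3680.444444 = 963.555556
Sxy = Σxy − (Σx)(Σy)/n = 7533.96 − 6256.351111 = 1277.608889
b = Sxy/Sxx = 1277.608889/963.555556 = 1.325932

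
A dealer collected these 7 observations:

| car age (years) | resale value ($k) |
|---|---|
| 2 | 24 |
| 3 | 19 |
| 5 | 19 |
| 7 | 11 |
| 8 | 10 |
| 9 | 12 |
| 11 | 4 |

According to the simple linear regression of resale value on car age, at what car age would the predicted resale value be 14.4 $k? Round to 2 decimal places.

n = 7, Σx = 45, Σy = 99, Σxy = 509, Σx² = 353
Sxx = Σx² − (Σx)²/n = 353 − 289.285714 = 63.714286
Sxy = Σxy − (Σx)(Σy)/n = 509 − 636.428571 = -127.428571
b = Sxy/Sxx = -127.428571/63.714286 = -2
a = ȳ − b·x̄ = 14.142857 − (-2)·6.428571 = 27
Set a + b·x = 14.4: x = (14.4 − 27) / (-2) = 6.3

6.30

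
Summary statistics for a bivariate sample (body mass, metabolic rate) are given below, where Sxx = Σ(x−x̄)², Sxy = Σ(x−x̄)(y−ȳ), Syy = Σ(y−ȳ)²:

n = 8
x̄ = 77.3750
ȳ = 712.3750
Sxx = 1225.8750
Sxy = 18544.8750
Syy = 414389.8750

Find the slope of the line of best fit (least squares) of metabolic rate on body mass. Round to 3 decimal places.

15.128

b = Sxy/Sxx = 18544.875/1225.875 = 15.127868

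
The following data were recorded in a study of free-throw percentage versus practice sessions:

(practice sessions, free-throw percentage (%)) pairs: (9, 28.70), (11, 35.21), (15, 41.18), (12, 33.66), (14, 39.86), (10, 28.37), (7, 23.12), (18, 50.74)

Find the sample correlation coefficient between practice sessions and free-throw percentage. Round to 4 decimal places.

n = 8, Σx = 96, Σy = 280.84, Σxy = 3584.13, Σx² = 1240, Σy² = 10394.9806
Sxx = Σx² − (Σx)²/n = 1240 − 1152 = 88
Sxy = Σxy − (Σx)(Σy)/n = 3584.13 − 3370.08 = 214.05
Syy = Σy² − (Σy)²/n = 10394.9806 − 9858.8882 = 536.0924
r = Sxy/√(Sxx·Syy) = 214.05/√(47176.1312) = 214.05/217.200670 = 0.985494

0.9855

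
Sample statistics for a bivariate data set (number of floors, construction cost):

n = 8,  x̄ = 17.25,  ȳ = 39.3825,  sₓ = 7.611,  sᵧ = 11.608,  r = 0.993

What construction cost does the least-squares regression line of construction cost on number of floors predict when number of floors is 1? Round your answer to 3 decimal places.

b = r · sᵧ/sₓ = 0.993 · 11.608/7.611 = 1.514485
a = ȳ − b·x̄ = 39.3825 − 1.514485·17.25 = 13.257637
ŷ(1) = a + b·1 = 13.257637 + 1.514485·1 = 14.772122

14.772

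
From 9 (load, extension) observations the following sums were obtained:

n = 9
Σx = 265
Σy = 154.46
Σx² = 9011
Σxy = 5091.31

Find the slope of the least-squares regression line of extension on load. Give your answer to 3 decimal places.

Sxx = Σx² − (Σx)²/n = 9011 − 7802.777778 = 1208.222222
Sxy = Σxy − (Σx)(Σy)/n = 5091.31 − 4547.988889 = 543.321111
b = Sxy/Sxx = 543.321111/1208.222222 = 0.449686

0.450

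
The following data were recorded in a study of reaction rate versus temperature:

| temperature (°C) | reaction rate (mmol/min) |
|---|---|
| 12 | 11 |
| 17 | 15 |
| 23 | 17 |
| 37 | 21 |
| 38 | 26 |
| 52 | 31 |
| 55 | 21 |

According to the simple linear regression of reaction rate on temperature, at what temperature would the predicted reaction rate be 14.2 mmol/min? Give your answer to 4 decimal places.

15.2548

n = 7, Σx = 234, Σy = 142, Σxy = 5310, Σx² = 9504
Sxx = Σx² − (Σx)²/n = 9504 − 7822.285714 = 1681.714286
Sxy = Σxy − (Σx)(Σy)/n = 5310 − 4746.857143 = 563.142857
b = Sxy/Sxx = 563.142857/1681.714286 = 0.334862
a = ȳ − b·x̄ = 20.285714 − 0.334862·33.428571 = 9.091743
Set a + b·x = 14.2: x = (14.2 − 9.091743) / 0.334862 = 15.254795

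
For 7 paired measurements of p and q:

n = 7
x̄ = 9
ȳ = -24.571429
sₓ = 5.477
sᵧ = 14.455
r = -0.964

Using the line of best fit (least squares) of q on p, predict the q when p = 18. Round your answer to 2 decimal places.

-47.47

b = r · sᵧ/sₓ = -0.964 · 14.455/5.477 = -2.544207
a = ȳ − b·x̄ = -24.571429 − (-2.544207)·9 = -1.673569
ŷ(18) = a + b·18 = -1.673569 + (-2.544207)·18 = -47.469289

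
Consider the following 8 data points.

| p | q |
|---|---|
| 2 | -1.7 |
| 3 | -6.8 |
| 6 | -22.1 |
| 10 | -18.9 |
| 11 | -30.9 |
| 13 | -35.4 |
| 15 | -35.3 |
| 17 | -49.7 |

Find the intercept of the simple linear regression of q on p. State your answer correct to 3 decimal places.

1.575

n = 8, Σx = 77, Σy = -200.8, Σxy = -2519.9, Σx² = 953
Sxx = Σx² − (Σx)²/n = 953 − 741.125 = 211.875
Sxy = Σxy − (Σx)(Σy)/n = -2519.9 − (-1932.7) = -587.2
b = Sxy/Sxx = -587.2/211.875 = -2.771445
a = ȳ − b·x̄ = -25.1 − (-2.771445)·9.625 = 1.575162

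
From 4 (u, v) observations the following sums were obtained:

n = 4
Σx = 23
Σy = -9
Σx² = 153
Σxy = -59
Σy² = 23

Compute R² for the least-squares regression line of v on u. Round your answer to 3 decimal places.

0.921

Sxx = Σx² − (Σx)²/n = 153 − 132.25 = 20.75
Sxy = Σxy − (Σx)(Σy)/n = -59 − (-51.75) = -7.25
Syy = Σy² − (Σy)²/n = 23 − 20.25 = 2.75
R² = Sxy²/(Sxx·Syy) = (-7.25)²/(20.75·2.75) = 0.921139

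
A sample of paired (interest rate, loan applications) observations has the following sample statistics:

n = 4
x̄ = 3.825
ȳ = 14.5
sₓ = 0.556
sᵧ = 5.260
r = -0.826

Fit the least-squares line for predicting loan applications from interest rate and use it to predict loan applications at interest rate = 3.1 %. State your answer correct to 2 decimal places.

20.17

b = r · sᵧ/sₓ = -0.826 · 5.26/0.556 = -7.814317
a = ȳ − b·x̄ = 14.5 − (-7.814317)·3.825 = 44.389761
ŷ(3.1) = a + b·3.1 = 44.389761 + (-7.814317)·3.1 = 20.165379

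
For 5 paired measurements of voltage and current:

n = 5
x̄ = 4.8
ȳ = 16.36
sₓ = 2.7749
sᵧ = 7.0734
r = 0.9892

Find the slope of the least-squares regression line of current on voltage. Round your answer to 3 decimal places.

b = r · sᵧ/sₓ = 0.9892 · 7.0734/2.7749 = 2.521535

2.522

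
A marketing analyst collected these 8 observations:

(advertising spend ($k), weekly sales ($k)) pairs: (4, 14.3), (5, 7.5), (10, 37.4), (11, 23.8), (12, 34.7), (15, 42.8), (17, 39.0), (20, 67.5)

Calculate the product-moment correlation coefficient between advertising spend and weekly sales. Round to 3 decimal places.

n = 8, Σx = 94, Σy = 267, Σxy = 3801.9, Σx² = 1320, Σy² = 11339.12
Sxx = Σx² − (Σx)²/n = 1320 − 1104.5 = 215.5
Sxy = Σxy − (Σx)(Σy)/n = 3801.9 − 3137.25 = 664.65
Syy = Σy² − (Σy)²/n = 11339.12 − 8911.125 = 2427.995
r = Sxy/√(Sxx·Syy) = 664.65/√(523232.9225) = 664.65/723.348410 = 0.918852

0.919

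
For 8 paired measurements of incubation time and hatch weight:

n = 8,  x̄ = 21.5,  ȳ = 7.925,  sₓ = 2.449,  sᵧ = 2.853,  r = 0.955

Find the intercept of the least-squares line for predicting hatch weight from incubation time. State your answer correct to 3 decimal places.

b = r · sᵧ/sₓ = 0.955 · 2.853/2.449 = 1.112542
a = ȳ − b·x̄ = 7.925 − 1.112542·21.5 = -15.994650

-15.995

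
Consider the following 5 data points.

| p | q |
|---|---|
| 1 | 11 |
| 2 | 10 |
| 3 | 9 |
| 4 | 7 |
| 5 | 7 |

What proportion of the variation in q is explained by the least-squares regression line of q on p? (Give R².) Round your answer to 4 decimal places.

0.9453

n = 5, Σx = 15, Σy = 44, Σxy = 121, Σx² = 55, Σy² = 400
Sxx = Σx² − (Σx)²/n = 55 − 45 = 10
Sxy = Σxy − (Σx)(Σy)/n = 121 − 132 = -11
Syy = Σy² − (Σy)²/n = 400 − 387.2 = 12.8
R² = Sxy²/(Sxx·Syy) = (-11)²/(10·12.8) = 0.945312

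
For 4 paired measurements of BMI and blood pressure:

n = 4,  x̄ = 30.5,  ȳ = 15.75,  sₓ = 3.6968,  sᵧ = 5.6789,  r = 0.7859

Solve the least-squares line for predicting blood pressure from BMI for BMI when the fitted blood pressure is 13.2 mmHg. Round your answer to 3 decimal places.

28.388

b = r · sᵧ/sₓ = 0.7859 · 5.6789/3.6968 = 1.207273
a = ȳ − b·x̄ = 15.75 − 1.207273·30.5 = -21.071832
Set a + b·x = 13.2: x = (13.2 − (-21.071832)) / 1.207273 = 28.387802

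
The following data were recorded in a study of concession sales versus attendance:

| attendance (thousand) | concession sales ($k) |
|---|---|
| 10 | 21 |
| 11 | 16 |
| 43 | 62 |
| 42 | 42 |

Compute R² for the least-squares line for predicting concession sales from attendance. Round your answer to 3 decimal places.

0.852

n = 4, Σx = 106, Σy = 141, Σxy = 4816, Σx² = 3834, Σy² = 6305
Sxx = Σx² − (Σx)²/n = 3834 − 2809 = 1025
Sxy = Σxy − (Σx)(Σy)/n = 4816 − 3736.5 = 1079.5
Syy = Σy² − (Σy)²/n = 6305 − 4970.25 = 1334.75
R² = Sxy²/(Sxx·Syy) = (1079.5)²/(1025·1334.75) = 0.851768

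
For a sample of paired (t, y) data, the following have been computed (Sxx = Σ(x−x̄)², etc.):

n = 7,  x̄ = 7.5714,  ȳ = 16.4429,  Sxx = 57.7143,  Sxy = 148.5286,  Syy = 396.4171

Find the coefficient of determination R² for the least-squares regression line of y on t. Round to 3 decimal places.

0.964

R² = Sxy²/(Sxx·Syy) = (148.5286)²/(57.7143·396.4171) = 0.964238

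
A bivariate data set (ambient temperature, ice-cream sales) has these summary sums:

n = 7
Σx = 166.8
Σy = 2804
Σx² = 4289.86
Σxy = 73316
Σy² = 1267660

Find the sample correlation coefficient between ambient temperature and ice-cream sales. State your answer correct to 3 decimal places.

0.963

Sxx = Σx² − (Σx)²/n = 4289.86 − 3974.605714 = 315.254286
Sxy = Σxy − (Σx)(Σy)/n = 73316 − 66815.314286 = 6500.685714
Syy = Σy² − (Σy)²/n = 1267660 − 1123202.285714 = 144457.714286
r = Sxy/√(Sxx·Syy) = 6500.685714/√(45540913.533061) = 6500.685714/6748.400813 = 0.963293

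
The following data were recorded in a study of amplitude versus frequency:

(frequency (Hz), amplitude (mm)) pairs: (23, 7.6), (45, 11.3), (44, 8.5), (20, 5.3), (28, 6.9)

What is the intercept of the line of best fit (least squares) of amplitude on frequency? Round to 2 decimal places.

2.76

n = 5, Σx = 160, Σy = 39.6, Σxy = 1356.5, Σx² = 5674
Sxx = Σx² − (Σx)²/n = 5674 − 5120 = 554
Sxy = Σxy − (Σx)(Σy)/n = 1356.5 − 1267.2 = 89.3
b = Sxy/Sxx = 89.3/554 = 0.161191
a = ȳ − b·x̄ = 7.92 − 0.161191·32 = 2.761877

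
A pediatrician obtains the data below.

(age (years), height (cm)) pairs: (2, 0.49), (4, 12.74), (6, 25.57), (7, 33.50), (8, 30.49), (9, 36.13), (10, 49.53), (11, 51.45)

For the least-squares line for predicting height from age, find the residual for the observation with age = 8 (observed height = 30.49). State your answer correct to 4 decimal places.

-4.3653

n = 8, Σx = 57, Σy = 239.9, Σxy = 2070.2, Σx² = 471
Sxx = Σx² − (Σx)²/n = 471 − 406.125 = 64.875
Sxy = Σxy − (Σx)(Σy)/n = 2070.2 − 1709.2875 = 360.9125
b = Sxy/Sxx = 360.9125/64.875 = 5.563198
a = ȳ − b·x̄ = 29.9875 − 5.563198·7.125 = -9.650289
ŷ(8) = -9.650289 + 5.563198·8 = 34.855299
residual = y − ŷ = 30.49 − 34.855299 = -4.365299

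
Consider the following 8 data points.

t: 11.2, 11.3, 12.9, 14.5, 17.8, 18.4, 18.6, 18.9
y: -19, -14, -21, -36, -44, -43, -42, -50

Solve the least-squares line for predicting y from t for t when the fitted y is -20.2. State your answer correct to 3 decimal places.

n = 8, Σx = 123.6, Σy = -269, Σxy = -4464.5, Σx² = 1988.36
Sxx = Σx² − (Σx)²/n = 1988.36 − 1909.62 = 78.74
Sxy = Σxy − (Σx)(Σy)/n = -4464.5 − (-4156.05) = -308.45
b = Sxy/Sxx = -308.45/78.74 = -3.917323
a = ȳ − b·x̄ = -33.625 − (-3.917323)·15.45 = 26.897638
Set a + b·x = -20.2: x = (-20.2 − 26.897638) / (-3.917323) = 12.022915

12.023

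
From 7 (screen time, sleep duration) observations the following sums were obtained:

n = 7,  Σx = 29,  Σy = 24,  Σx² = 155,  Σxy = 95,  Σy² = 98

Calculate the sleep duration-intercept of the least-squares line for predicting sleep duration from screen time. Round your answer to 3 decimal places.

Sxx = Σx² − (Σx)²/n = 155 − 120.142857 = 34.857143
Sxy = Σxy − (Σx)(Σy)/n = 95 − 99.428571 = -4.428571
b = Sxy/Sxx = -4.428571/34.857143 = -0.127049
a = ȳ − b·x̄ = 3.428571 − (-0.127049)·4.142857 = 3.954918

3.955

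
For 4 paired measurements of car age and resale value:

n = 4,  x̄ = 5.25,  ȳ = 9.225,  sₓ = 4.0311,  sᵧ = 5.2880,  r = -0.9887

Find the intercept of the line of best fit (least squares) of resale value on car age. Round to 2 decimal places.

b = r · sᵧ/sₓ = -0.9887 · 5.288/4.0311 = -1.296977
a = ȳ − b·x̄ = 9.225 − (-1.296977)·5.25 = 16.034131

16.03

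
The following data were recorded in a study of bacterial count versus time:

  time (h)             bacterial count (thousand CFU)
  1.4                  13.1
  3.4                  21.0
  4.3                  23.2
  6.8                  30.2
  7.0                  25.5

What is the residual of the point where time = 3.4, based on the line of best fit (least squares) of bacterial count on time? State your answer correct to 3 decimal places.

n = 5, Σx = 22.9, Σy = 113, Σxy = 573.36, Σx² = 127.25
Sxx = Σx² − (Σx)²/n = 127.25 − 104.882 = 22.368
Sxy = Σxy − (Σx)(Σy)/n = 573.36 − 517.54 = 55.82
b = Sxy/Sxx = 55.82/22.368 = 2.495529
a = ȳ − b·x̄ = 22.6 − 2.495529·4.58 = 11.170476
ŷ(3.4) = 11.170476 + 2.495529·3.4 = 19.655275
residual = y − ŷ = 21.0 − 19.655275 = 1.344725

1.345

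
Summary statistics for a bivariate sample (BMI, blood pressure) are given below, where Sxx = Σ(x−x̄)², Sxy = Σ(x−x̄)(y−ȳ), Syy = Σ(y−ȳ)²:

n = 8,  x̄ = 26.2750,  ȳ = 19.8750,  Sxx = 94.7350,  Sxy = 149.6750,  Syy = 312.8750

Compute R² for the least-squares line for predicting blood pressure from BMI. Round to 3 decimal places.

R² = Sxy²/(Sxx·Syy) = (149.675)²/(94.735·312.875) = 0.755818

0.756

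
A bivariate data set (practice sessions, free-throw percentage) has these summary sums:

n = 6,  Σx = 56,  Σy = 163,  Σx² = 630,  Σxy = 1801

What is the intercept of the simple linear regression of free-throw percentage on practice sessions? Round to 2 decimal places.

Sxx = Σx² − (Σx)²/n = 630 − 522.666667 = 107.333333
Sxy = Σxy − (Σx)(Σy)/n = 1801 − 1521.333333 = 279.666667
b = Sxy/Sxx = 279.666667/107.333333 = 2.605590
a = ȳ − b·x̄ = 27.166667 − 2.605590·9.333333 = 2.847826

2.85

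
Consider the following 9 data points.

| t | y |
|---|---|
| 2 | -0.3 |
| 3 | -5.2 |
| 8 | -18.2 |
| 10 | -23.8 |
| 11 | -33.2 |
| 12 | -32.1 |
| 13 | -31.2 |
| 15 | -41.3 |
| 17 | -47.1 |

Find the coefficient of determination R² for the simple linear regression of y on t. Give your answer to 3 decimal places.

n = 9, Σx = 91, Σy = -232.4, Σxy = -2976, Σx² = 1125, Σy² = 7955
Sxx = Σx² − (Σx)²/n = 1125 − 920.111111 = 204.888889
Sxy = Σxy − (Σx)(Σy)/n = -2976 − (-2349.822222) = -626.177778
Syy = Σy² − (Σy)²/n = 7955 − 6001.084444 = 1953.915556
R² = Sxy²/(Sxx·Syy) = (-626.177778)²/(204.888889·1953.915556) = 0.979425

0.979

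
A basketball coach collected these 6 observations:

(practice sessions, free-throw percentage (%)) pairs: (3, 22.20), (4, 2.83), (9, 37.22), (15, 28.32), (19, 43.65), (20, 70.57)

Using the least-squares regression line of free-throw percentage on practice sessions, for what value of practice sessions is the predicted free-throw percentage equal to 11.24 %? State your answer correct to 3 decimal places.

2.522

n = 6, Σx = 70, Σy = 204.79, Σxy = 3078.45, Σx² = 1092
Sxx = Σx² − (Σx)²/n = 1092 − 816.666667 = 275.333333
Sxy = Σxy − (Σx)(Σy)/n = 3078.45 − 2389.216667 = 689.233333
b = Sxy/Sxx = 689.233333/275.333333 = 2.503269
a = ȳ − b·x̄ = 34.131667 − 2.503269·11.666667 = 4.926864
Set a + b·x = 11.24: x = (11.24 − 4.926864) / 2.503269 = 2.521957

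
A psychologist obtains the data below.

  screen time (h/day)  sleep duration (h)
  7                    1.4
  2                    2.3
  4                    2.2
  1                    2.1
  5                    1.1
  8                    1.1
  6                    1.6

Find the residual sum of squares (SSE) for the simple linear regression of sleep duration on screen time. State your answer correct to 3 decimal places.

0.540

n = 7, Σx = 33, Σy = 11.8, Σxy = 49.2, Σx² = 195, Σy² = 21.48
Sxx = Σx² − (Σx)²/n = 195 − 155.571429 = 39.428571
Sxy = Σxy − (Σx)(Σy)/n = 49.2 − 55.628571 = -6.428571
Syy = Σy² − (Σy)²/n = 21.48 − 19.891429 = 1.588571
b = Sxy/Sxx = -6.428571/39.428571 = -0.163043
SSE = Syy − b·Sxy = 1.588571 − (-0.163043)·(-6.428571) = 0.540435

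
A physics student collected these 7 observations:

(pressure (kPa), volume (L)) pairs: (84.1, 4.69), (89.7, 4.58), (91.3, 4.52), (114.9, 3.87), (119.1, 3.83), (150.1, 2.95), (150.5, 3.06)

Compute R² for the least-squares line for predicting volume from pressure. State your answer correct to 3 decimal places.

0.997

n = 7, Σx = 799.7, Σy = 27.5, Σxy = 3022.072, Σx² = 96021.67, Σy² = 111.1148
Sxx = Σx² − (Σx)²/n = 96021.67 − 91360.012857 = 4661.657143
Sxy = Σxy − (Σx)(Σy)/n = 3022.072 − 3141.678571 = -119.606571
Syy = Σy² − (Σy)²/n = 111.1148 − 108.035714 = 3.079086
R² = Sxy²/(Sxx·Syy) = (-119.606571)²/(4661.657143·3.079086) = 0.996662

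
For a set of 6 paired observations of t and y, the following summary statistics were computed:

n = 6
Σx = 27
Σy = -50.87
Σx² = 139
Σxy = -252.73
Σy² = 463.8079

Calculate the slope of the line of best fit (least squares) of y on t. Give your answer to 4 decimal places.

Sxx = Σx² − (Σx)²/n = 139 − 121.5 = 17.5
Sxy = Σxy − (Σx)(Σy)/n = -252.73 − (-228.915) = -23.815
b = Sxy/Sxx = -23.815/17.5 = -1.360857

-1.3609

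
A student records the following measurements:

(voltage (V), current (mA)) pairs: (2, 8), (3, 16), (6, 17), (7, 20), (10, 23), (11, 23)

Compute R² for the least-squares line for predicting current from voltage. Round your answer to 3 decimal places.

0.840

n = 6, Σx = 39, Σy = 107, Σxy = 789, Σx² = 319, Σy² = 2067
Sxx = Σx² − (Σx)²/n = 319 − 253.5 = 65.5
Sxy = Σxy − (Σx)(Σy)/n = 789 − 695.5 = 93.5
Syy = Σy² − (Σy)²/n = 2067 − 1908.166667 = 158.833333
R² = Sxy²/(Sxx·Syy) = (93.5)²/(65.5·158.833333) = 0.840311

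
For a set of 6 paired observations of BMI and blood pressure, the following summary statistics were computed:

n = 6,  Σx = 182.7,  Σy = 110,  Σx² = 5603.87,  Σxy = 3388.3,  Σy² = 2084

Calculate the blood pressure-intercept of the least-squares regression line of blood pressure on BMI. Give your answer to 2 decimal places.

Sxx = Σx² − (Σx)²/n = 5603.87 − 5563.215 = 40.655
Sxy = Σxy − (Σx)(Σy)/n = 3388.3 − 3349.5 = 38.8
b = Sxy/Sxx = 38.8/40.655 = 0.954372
a = ȳ − b·x̄ = 18.333333 − 0.954372·30.45 = -10.727299

-10.73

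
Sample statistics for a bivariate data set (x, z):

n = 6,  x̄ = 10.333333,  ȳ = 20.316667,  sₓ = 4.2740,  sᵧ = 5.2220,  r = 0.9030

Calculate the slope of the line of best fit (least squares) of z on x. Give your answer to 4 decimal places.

b = r · sᵧ/sₓ = 0.903 · 5.222/4.274 = 1.103291

1.1033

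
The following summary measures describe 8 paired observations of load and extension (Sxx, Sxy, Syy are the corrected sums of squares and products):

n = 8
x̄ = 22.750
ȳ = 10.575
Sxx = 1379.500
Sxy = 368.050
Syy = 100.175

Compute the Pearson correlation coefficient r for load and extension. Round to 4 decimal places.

r = Sxy/√(Sxx·Syy) = 368.05/√(138191.4125) = 368.05/371.741056 = 0.990071

0.9901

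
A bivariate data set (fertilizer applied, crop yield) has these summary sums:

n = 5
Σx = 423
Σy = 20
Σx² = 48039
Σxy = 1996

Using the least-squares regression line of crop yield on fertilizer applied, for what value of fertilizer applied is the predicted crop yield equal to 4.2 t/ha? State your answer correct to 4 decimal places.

Sxx = Σx² − (Σx)²/n = 48039 − 35785.8 = 12253.2
Sxy = Σxy − (Σx)(Σy)/n = 1996 − 1692 = 304
b = Sxy/Sxx = 304/12253.2 = 0.024810
a = ȳ − b·x̄ = 4 − 0.024810·84.6 = 1.901087
Set a + b·x = 4.2: x = (4.2 − 1.901087) / 0.024810 = 92.661316

92.6613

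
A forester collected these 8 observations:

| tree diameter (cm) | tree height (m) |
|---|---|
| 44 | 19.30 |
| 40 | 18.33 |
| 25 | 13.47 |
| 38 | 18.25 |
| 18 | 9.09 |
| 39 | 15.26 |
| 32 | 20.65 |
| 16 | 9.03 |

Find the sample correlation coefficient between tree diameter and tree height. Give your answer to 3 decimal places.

n = 8, Σx = 252, Σy = 123.38, Σxy = 4176.69, Σx² = 8730, Σy² = 2046.4414
Sxx = Σx² − (Σx)²/n = 8730 − 7938 = 792
Sxy = Σxy − (Σx)(Σy)/n = 4176.69 − 3886.47 = 290.22
Syy = Σy² − (Σy)²/n = 2046.4414 − 1902.82805 = 143.61335
r = Sxy/√(Sxx·Syy) = 290.22/√(113741.7732) = 290.22/337.256243 = 0.860533

0.861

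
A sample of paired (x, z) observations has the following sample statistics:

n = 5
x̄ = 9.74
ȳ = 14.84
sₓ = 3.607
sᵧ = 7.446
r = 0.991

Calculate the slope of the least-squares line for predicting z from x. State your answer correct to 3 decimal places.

2.046

b = r · sᵧ/sₓ = 0.991 · 7.446/3.607 = 2.045741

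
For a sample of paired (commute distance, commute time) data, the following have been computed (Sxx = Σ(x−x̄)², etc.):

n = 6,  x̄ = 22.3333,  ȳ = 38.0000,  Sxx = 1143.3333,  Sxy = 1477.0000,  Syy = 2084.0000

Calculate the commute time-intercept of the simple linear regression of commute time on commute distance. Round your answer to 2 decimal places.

b = Sxy/Sxx = 1477/1143.3333 = 1.291837
a = ȳ − b·x̄ = 38 − 1.291837·22.3333 = 9.149022

9.15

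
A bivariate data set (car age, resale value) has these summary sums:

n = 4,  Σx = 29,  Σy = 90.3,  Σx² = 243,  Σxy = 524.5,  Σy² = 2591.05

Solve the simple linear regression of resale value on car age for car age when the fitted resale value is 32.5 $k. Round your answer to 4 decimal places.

4.7530

Sxx = Σx² − (Σx)²/n = 243 − 210.25 = 32.75
Sxy = Σxy − (Σx)(Σy)/n = 524.5 − 654.675 = -130.175
b = Sxy/Sxx = -130.175/32.75 = -3.974809
a = ȳ − b·x̄ = 22.575 − (-3.974809)·7.25 = 51.392366
Set a + b·x = 32.5: x = (32.5 − 51.392366) / (-3.974809) = 4.753025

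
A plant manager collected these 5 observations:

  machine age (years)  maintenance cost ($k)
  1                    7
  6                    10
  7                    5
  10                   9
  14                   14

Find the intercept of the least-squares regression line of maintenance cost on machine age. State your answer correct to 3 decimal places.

5.249

n = 5, Σx = 38, Σy = 45, Σxy = 388, Σx² = 382
Sxx = Σx² − (Σx)²/n = 382 − 288.8 = 93.2
Sxy = Σxy − (Σx)(Σy)/n = 388 − 342 = 46
b = Sxy/Sxx = 46/93.2 = 0.493562
a = ȳ − b·x̄ = 9 − 0.493562·7.6 = 5.248927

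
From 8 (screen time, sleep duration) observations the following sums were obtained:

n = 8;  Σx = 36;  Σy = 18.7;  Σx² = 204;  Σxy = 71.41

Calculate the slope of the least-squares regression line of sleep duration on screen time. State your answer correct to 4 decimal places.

-0.3033

Sxx = Σx² − (Σx)²/n = 204 − 162 = 42
Sxy = Σxy − (Σx)(Σy)/n = 71.41 − 84.15 = -12.74
b = Sxy/Sxx = -12.74/42 = -0.303333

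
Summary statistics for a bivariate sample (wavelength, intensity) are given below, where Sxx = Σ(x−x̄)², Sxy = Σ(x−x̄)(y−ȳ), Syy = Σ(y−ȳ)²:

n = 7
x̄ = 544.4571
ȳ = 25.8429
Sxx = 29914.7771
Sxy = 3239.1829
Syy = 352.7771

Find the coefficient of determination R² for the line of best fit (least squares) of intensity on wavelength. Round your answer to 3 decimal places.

R² = Sxy²/(Sxx·Syy) = (3239.1829)²/(29914.7771·352.7771) = 0.994225

0.994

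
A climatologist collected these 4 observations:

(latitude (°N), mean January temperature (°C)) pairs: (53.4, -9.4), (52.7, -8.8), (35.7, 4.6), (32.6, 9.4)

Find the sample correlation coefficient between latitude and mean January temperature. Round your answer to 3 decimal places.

-0.996

n = 4, Σx = 174.4, Σy = -4.2, Σxy = -495.06, Σx² = 7966.1, Σy² = 275.32
Sxx = Σx² − (Σx)²/n = 7966.1 − 7603.84 = 362.26
Sxy = Σxy − (Σx)(Σy)/n = -495.06 − (-183.12) = -311.94
Syy = Σy² − (Σy)²/n = 275.32 − 4.41 = 270.91
r = Sxy/√(Sxx·Syy) = -311.94/√(98139.8566) = -311.94/313.272815 = -0.995746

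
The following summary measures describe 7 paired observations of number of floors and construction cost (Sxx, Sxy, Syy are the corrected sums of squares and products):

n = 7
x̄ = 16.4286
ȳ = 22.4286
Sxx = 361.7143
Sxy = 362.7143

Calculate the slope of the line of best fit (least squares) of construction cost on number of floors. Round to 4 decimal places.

b = Sxy/Sxx = 362.7143/361.7143 = 1.002765

1.0028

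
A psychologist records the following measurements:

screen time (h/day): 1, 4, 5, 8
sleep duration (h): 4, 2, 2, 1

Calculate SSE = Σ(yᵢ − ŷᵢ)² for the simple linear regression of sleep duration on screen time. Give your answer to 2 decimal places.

n = 4, Σx = 18, Σy = 9, Σxy = 30, Σx² = 106, Σy² = 25
Sxx = Σx² − (Σx)²/n = 106 − 81 = 25
Sxy = Σxy − (Σx)(Σy)/n = 30 − 40.5 = -10.5
Syy = Σy² − (Σy)²/n = 25 − 20.25 = 4.75
b = Sxy/Sxx = -10.5/25 = -0.42
SSE = Syy − b·Sxy = 4.75 − (-0.42)·(-10.5) = 0.34

0.34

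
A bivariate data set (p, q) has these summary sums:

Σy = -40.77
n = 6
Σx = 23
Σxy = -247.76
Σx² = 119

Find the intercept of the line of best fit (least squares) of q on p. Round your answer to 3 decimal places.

4.578

Sxx = Σx² − (Σx)²/n = 119 − 88.166667 = 30.833333
Sxy = Σxy − (Σx)(Σy)/n = -247.76 − (-156.285) = -91.475
b = Sxy/Sxx = -91.475/30.833333 = -2.966757
a = ȳ − b·x̄ = -6.795 − (-2.966757)·3.833333 = 4.577568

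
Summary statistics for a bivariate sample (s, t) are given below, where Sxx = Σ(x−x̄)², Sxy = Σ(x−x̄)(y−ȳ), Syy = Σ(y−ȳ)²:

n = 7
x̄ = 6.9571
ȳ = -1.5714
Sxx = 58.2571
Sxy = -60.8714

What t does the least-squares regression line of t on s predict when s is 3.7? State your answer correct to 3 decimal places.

b = Sxy/Sxx = -60.8714/58.2571 = -1.044875
a = ȳ − b·x̄ = -1.5714 − (-1.044875)·6.9571 = 5.697901
ŷ(3.7) = a + b·3.7 = 5.697901 + (-1.044875)·3.7 = 1.831863

1.832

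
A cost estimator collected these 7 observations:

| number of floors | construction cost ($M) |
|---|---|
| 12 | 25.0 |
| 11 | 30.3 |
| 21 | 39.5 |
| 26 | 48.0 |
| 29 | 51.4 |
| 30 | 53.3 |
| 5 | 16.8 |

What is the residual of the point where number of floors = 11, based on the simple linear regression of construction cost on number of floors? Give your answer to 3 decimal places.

4.068

n = 7, Σx = 134, Σy = 264.3, Σxy = 5884.4, Σx² = 3148
Sxx = Σx² − (Σx)²/n = 3148 − 2565.142857 = 582.857143
Sxy = Σxy − (Σx)(Σy)/n = 5884.4 − 5059.457143 = 824.942857
b = Sxy/Sxx = 824.942857/582.857143 = 1.415343
a = ȳ − b·x̄ = 37.757143 − 1.415343·19.142857 = 10.663431
ŷ(11) = 10.663431 + 1.415343·11 = 26.232206
residual = y − ŷ = 30.3 − 26.232206 = 4.067794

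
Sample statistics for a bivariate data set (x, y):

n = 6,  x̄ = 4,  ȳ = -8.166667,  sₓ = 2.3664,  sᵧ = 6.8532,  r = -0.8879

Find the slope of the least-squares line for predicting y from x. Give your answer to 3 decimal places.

-2.571

b = r · sᵧ/sₓ = -0.8879 · 6.8532/2.3664 = -2.571398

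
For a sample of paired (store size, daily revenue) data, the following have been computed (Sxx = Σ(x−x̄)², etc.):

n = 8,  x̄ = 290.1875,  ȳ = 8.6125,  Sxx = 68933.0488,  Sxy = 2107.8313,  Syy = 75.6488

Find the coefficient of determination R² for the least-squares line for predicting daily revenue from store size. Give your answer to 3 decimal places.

0.852

R² = Sxy²/(Sxx·Syy) = (2107.8313)²/(68933.0488·75.6488) = 0.852005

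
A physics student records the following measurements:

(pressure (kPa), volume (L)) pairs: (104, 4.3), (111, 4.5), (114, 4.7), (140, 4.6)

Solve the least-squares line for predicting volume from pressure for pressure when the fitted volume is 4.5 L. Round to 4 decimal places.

112.9064

n = 4, Σx = 469, Σy = 18.1, Σxy = 2126.5, Σx² = 55733
Sxx = Σx² − (Σx)²/n = 55733 − 54990.25 = 742.75
Sxy = Σxy − (Σx)(Σy)/n = 2126.5 − 2122.225 = 4.275
b = Sxy/Sxx = 4.275/742.75 = 0.005756
a = ȳ − b·x̄ = 4.525 − 0.005756·117.25 = 3.850151
Set a + b·x = 4.5: x = (4.5 − 3.850151) / 0.005756 = 112.906433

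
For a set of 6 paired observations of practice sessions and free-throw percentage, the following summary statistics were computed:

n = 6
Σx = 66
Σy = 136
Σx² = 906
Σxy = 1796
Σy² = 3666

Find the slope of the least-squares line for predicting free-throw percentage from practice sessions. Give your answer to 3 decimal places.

1.667

Sxx = Σx² − (Σx)²/n = 906 − 726 = 180
Sxy = Σxy − (Σx)(Σy)/n = 1796 − 1496 = 300
b = Sxy/Sxx = 300/180 = 1.666667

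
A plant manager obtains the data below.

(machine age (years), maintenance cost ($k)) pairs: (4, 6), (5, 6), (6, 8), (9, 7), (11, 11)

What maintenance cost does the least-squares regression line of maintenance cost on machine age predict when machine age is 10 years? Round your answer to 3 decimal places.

9.365

n = 5, Σx = 35, Σy = 38, Σxy = 286, Σx² = 279
Sxx = Σx² − (Σx)²/n = 279 − 245 = 34
Sxy = Σxy − (Σx)(Σy)/n = 286 − 266 = 20
b = Sxy/Sxx = 20/34 = 0.588235
a = ȳ − b·x̄ = 7.6 − 0.588235·7 = 3.482353
ŷ(10) = a + b·10 = 3.482353 + 0.588235·10 = 9.364706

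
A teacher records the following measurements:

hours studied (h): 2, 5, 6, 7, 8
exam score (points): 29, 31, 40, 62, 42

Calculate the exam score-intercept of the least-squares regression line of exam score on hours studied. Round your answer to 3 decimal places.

n = 5, Σx = 28, Σy = 204, Σxy = 1223, Σx² = 178
Sxx = Σx² − (Σx)²/n = 178 − 156.8 = 21.2
Sxy = Σxy − (Σx)(Σy)/n = 1223 − 1142.4 = 80.6
b = Sxy/Sxx = 80.6/21.2 = 3.801887
a = ȳ − b·x̄ = 40.8 − 3.801887·5.6 = 19.509434

19.509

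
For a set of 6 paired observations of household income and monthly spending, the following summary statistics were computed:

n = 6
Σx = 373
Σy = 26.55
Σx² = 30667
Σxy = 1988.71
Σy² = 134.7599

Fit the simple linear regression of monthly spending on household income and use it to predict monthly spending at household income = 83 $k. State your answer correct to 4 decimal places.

5.3671

Sxx = Σx² − (Σx)²/n = 30667 − 23188.166667 = 7478.833333
Sxy = Σxy − (Σx)(Σy)/n = 1988.71 − 1650.525 = 338.185
b = Sxy/Sxx = 338.185/7478.833333 = 0.045219
a = ȳ − b·x̄ = 4.425 − 0.045219·62.166667 = 1.613889
ŷ(83) = a + b·83 = 1.613889 + 0.045219·83 = 5.367061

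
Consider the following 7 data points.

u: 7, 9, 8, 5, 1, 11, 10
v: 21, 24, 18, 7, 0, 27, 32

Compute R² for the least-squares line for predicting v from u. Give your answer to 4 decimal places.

0.9033

n = 7, Σx = 51, Σy = 129, Σxy = 1159, Σx² = 441, Σy² = 3143
Sxx = Σx² − (Σx)²/n = 441 − 371.571429 = 69.428571
Sxy = Σxy − (Σx)(Σy)/n = 1159 − 939.857143 = 219.142857
Syy = Σy² − (Σy)²/n = 3143 − 2377.285714 = 765.714286
R² = Sxy²/(Sxx·Syy) = (219.142857)²/(69.428571·765.714286) = 0.903337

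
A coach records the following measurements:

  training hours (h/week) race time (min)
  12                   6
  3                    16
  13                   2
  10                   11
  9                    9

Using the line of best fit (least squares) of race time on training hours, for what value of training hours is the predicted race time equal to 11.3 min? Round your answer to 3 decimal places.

n = 5, Σx = 47, Σy = 44, Σxy = 337, Σx² = 503
Sxx = Σx² − (Σx)²/n = 503 − 441.8 = 61.2
Sxy = Σxy − (Σx)(Σy)/n = 337 − 413.6 = -76.6
b = Sxy/Sxx = -76.6/61.2 = -1.251634
a = ȳ − b·x̄ = 8.8 − (-1.251634)·9.4 = 20.565359
Set a + b·x = 11.3: x = (11.3 − 20.565359) / (-1.251634) = 7.402611

7.403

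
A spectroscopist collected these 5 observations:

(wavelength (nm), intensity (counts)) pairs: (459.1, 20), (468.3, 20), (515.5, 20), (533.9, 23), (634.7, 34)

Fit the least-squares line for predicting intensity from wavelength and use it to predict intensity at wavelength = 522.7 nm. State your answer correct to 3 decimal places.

n = 5, Σx = 2611.5, Σy = 117, Σxy = 62717.5, Σx² = 1383711.25
Sxx = Σx² − (Σx)²/n = 1383711.25 − 1363986.45 = 19724.8
Sxy = Σxy − (Σx)(Σy)/n = 62717.5 − 61109.1 = 1608.4
b = Sxy/Sxx = 1608.4/19724.8 = 0.081542
a = ȳ − b·x̄ = 23.4 − 0.081542·522.3 = -19.189396
ŷ(522.7) = a + b·522.7 = -19.189396 + 0.081542·522.7 = 23.432617

23.433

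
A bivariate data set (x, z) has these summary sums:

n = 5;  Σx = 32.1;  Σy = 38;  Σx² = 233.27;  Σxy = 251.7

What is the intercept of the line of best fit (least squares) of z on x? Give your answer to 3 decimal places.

Sxx = Σx² − (Σx)²/n = 233.27 − 206.082 = 27.188
Sxy = Σxy − (Σx)(Σy)/n = 251.7 − 243.96 = 7.74
b = Sxy/Sxx = 7.74/27.188 = 0.284684
a = ȳ − b·x̄ = 7.6 − 0.284684·6.42 = 5.772326

5.772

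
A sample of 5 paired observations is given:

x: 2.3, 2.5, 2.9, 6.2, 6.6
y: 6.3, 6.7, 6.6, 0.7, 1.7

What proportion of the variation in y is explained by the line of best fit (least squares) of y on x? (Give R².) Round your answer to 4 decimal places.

0.9470

n = 5, Σx = 20.5, Σy = 22, Σxy = 65.94, Σx² = 101.95, Σy² = 131.52
Sxx = Σx² − (Σx)²/n = 101.95 − 84.05 = 17.9
Sxy = Σxy − (Σx)(Σy)/n = 65.94 − 90.2 = -24.26
Syy = Σy² − (Σy)²/n = 131.52 − 96.8 = 34.72
R² = Sxy²/(Sxx·Syy) = (-24.26)²/(17.9·34.72) = 0.946998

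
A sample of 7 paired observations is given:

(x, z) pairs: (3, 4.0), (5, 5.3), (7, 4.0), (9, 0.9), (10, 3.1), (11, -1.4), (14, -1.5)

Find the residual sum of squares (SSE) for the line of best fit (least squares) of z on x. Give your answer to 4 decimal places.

12.5835

n = 7, Σx = 59, Σy = 14.4, Σxy = 69.2, Σx² = 581, Σy² = 74.72
Sxx = Σx² − (Σx)²/n = 581 − 497.285714 = 83.714286
Sxy = Σxy − (Σx)(Σy)/n = 69.2 − 121.371429 = -52.171429
Syy = Σy² − (Σy)²/n = 74.72 − 29.622857 = 45.097143
b = Sxy/Sxx = -52.171429/83.714286 = -0.623208
SSE = Syy − b·Sxy = 45.097143 − (-0.623208)·(-52.171429) = 12.583481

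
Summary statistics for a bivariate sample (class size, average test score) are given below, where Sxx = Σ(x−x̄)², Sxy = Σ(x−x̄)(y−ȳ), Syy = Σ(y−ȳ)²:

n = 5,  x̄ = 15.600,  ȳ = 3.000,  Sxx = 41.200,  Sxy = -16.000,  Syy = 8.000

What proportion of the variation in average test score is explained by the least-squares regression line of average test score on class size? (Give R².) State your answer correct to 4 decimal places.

R² = Sxy²/(Sxx·Syy) = (-16)²/(41.2·8) = 0.776699

0.7767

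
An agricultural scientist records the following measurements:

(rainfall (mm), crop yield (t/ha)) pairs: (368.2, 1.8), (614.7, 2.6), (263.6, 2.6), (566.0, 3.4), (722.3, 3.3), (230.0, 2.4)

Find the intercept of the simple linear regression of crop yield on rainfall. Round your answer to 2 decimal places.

n = 6, Σx = 2764.8, Σy = 16.1, Σxy = 7806.33, Σx² = 1477885.58
Sxx = Σx² − (Σx)²/n = 1477885.58 − 1274019.84 = 203865.74
Sxy = Σxy − (Σx)(Σy)/n = 7806.33 − 7418.88 = 387.45
b = Sxy/Sxx = 387.45/203865.74 = 0.001901
a = ȳ − b·x̄ = 2.683333 − 0.001901·460.8 = 1.807576

1.81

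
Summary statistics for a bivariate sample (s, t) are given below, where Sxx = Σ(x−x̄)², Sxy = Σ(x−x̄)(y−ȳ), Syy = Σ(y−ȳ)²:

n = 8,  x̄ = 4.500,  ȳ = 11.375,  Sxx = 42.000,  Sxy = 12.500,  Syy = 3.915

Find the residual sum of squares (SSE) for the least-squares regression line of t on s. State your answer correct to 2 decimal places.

0.19

b = Sxy/Sxx = 12.5/42 = 0.297619
SSE = Syy − b·Sxy = 3.915 − 0.297619·12.5 = 0.194762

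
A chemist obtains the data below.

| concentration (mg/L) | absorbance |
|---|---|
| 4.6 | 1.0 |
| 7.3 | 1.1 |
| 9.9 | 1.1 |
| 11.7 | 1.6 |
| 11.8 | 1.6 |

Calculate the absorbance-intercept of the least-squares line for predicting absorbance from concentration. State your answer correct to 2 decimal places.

0.54

n = 5, Σx = 45.3, Σy = 6.4, Σxy = 61.12, Σx² = 448.59
Sxx = Σx² − (Σx)²/n = 448.59 − 410.418 = 38.172
Sxy = Σxy − (Σx)(Σy)/n = 61.12 − 57.984 = 3.136
b = Sxy/Sxx = 3.136/38.172 = 0.082154
a = ȳ − b·x̄ = 1.28 − 0.082154·9.06 = 0.535681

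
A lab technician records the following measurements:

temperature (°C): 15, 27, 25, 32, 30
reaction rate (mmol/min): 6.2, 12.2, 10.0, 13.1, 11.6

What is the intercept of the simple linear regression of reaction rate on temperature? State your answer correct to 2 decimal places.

0.34

n = 5, Σx = 129, Σy = 53.1, Σxy = 1439.6, Σx² = 3503
Sxx = Σx² − (Σx)²/n = 3503 − 3328.2 = 174.8
Sxy = Σxy − (Σx)(Σy)/n = 1439.6 − 1369.98 = 69.62
b = Sxy/Sxx = 69.62/174.8 = 0.398284
a = ȳ − b·x̄ = 10.62 − 0.398284·25.8 = 0.344279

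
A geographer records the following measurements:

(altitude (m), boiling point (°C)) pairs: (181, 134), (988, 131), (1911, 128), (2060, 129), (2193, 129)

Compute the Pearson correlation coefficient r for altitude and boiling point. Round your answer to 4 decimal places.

-0.9532

n = 5, Σx = 7333, Σy = 651, Σxy = 946927, Σx² = 13713675, Σy² = 84783
Sxx = Σx² − (Σx)²/n = 13713675 − 10754577.8 = 2959097.2
Sxy = Σxy − (Σx)(Σy)/n = 946927 − 954756.6 = -7829.6
Syy = Σy² − (Σy)²/n = 84783 − 84760.2 = 22.8
r = Sxy/√(Sxx·Syy) = -7829.6/√(67467416.16) = -7829.6/8213.855134 = -0.953219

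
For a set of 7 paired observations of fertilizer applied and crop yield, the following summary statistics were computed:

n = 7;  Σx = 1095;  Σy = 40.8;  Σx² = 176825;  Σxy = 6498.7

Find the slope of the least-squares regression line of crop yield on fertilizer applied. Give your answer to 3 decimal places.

0.021

Sxx = Σx² − (Σx)²/n = 176825 − 171289.285714 = 5535.714286
Sxy = Σxy − (Σx)(Σy)/n = 6498.7 − 6382.285714 = 116.414286
b = Sxy/Sxx = 116.414286/5535.714286 = 0.021030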